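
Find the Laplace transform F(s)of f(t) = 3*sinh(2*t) 6/(s^2-4)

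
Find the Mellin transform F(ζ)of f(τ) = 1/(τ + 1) pi * csc(pi * ζ)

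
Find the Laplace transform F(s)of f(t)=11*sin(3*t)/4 33/(4*(s^2 + 9))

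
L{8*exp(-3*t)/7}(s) 8/(7*(s+3))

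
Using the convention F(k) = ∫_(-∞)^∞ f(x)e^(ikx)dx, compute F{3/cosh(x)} 3*pi/cosh(pi*k/2)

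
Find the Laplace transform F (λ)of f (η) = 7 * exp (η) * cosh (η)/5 7 * (λ - 1)/ (5 * λ * (λ - 2))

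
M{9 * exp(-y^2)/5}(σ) 9 * gamma(σ/2)/10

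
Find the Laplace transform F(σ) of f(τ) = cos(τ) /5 σ/(5*(σ^2 + 1) ) 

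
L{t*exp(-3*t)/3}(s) 1/(3*(s+3)^2)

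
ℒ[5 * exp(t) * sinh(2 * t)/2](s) 5/((s - 1)^2 - 4)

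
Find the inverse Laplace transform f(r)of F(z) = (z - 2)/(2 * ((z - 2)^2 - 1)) exp(2 * r) * cosh(r)/2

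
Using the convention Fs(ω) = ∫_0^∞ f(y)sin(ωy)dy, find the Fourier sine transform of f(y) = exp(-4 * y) ω/(ω^2 + 16)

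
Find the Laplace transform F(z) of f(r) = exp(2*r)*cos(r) (z - 2) /((z - 2) ^2 + 1) 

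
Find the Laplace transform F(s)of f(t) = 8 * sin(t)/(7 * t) 8 * atan(1/s)/7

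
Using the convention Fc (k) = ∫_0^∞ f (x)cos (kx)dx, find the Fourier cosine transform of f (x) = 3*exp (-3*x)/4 9/ (4*(k^2 + 9))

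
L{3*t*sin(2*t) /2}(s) 6*s/(s^2 + 4) ^2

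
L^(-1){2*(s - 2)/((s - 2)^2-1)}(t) 2*exp(2*t)*cosh(t)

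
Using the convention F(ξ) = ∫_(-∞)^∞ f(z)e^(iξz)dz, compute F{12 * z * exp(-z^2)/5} 6 * I * sqrt(pi) * ξ * exp(-ξ^2/4)/5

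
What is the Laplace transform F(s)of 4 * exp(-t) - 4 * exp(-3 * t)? 4/(s+1) - 4/(s+3)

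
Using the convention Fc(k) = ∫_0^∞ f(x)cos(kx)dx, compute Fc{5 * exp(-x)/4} 5/(4 * (k^2 + 1))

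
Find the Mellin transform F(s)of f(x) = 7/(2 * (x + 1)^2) -7 * pi * (s - 1)/(2 * sin(pi * s))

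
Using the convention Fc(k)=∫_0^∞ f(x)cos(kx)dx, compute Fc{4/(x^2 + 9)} 2*pi*exp(-3*k)/3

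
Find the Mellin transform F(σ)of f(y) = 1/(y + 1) pi * csc(pi * σ)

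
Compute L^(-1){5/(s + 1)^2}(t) 5*t*exp(-t)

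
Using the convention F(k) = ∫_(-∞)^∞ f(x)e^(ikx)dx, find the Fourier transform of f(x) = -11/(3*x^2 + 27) -11*pi*exp(-3*Abs(k))/9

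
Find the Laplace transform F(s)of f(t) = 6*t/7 6/(7*s^2)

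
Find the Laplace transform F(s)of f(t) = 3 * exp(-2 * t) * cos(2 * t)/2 3 * (s + 2)/(2 * ((s + 2)^2 + 4))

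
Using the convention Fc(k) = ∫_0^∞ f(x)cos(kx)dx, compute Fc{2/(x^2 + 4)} pi*exp(-2*k)/2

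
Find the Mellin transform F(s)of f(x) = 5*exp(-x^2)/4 5*gamma(s/2)/8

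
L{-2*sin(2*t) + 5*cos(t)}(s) 5*s/(s^2 + 1) - 4/(s^2 + 4)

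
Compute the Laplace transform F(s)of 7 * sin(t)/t 7 * atan(1/s)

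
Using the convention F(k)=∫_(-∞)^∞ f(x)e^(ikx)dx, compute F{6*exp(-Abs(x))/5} 12/(5*(k^2 + 1))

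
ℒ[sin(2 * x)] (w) 2/(w^2 + 4)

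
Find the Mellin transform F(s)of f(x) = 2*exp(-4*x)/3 2^(1 - 2*s)*gamma(s)/3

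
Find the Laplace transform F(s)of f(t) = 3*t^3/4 9/(2*s^4)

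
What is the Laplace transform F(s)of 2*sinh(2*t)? 4/(s^2 - 4)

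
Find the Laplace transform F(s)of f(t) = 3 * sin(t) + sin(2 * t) 2/(s^2 + 4) + 3/(s^2 + 1)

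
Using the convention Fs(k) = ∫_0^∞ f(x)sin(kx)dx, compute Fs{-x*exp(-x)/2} -k/(k^2 + 1)^2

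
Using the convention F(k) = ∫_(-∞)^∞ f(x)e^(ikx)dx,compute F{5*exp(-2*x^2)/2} 5*sqrt(2)*sqrt(pi)*exp(-k^2/8)/4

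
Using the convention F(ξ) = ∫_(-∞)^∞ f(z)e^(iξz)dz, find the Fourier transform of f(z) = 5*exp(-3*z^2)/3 5*sqrt(3)*sqrt(pi)*exp(-ξ^2/12)/9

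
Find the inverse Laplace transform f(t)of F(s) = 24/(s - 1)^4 4*t^3*exp(t)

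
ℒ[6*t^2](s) 12/s^3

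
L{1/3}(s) 1/(3*s)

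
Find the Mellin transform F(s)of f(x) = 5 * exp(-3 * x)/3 5 * gamma(s)/(3 * 3^s)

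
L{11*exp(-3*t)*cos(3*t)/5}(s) 11*(s + 3)/(5*((s + 3)^2 + 9))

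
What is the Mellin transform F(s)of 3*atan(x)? -3*pi*sec(pi*s/2)/(2*s)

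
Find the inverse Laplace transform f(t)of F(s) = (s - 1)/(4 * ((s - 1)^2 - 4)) exp(t) * cosh(2 * t)/4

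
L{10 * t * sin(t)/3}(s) 20 * s/(3 * (s^2 + 1)^2)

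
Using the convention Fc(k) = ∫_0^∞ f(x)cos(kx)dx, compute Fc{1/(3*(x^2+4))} pi*exp(-2*k)/12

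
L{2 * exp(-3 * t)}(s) 2/(s + 3)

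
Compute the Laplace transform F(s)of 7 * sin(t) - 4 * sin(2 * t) 7/(s^2 + 1) - 8/(s^2 + 4)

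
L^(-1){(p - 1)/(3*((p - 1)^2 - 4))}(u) exp(u)*cosh(2*u)/3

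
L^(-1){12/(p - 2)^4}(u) 2 * u^3 * exp(2 * u)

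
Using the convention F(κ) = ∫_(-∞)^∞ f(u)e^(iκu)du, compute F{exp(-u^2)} sqrt(pi)*exp(-κ^2/4)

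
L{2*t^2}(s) 4/s^3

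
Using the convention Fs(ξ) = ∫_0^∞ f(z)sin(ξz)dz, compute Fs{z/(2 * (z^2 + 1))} pi * exp(-ξ)/4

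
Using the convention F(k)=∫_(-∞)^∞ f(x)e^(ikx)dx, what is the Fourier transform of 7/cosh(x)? 7 * pi/cosh(pi * k/2)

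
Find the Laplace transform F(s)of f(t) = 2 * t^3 12/s^4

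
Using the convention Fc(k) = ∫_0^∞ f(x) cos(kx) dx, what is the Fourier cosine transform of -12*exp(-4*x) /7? -48/(7*k^2 + 112) 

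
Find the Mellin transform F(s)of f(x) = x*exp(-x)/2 gamma(s + 1)/2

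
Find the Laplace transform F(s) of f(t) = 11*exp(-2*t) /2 11/(2*(s + 2) ) 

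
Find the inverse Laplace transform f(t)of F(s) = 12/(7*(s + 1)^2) 12*t*exp(-t)/7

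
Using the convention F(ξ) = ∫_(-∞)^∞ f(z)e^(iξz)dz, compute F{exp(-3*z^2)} sqrt(3)*sqrt(pi)*exp(-ξ^2/12)/3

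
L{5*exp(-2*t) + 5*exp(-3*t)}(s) 5/(s + 3) + 5/(s + 2)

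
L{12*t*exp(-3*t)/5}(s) 12/(5*(s + 3)^2)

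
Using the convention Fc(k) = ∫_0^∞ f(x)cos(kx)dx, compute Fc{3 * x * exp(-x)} 3 * (1 - k^2)/(k^2+1)^2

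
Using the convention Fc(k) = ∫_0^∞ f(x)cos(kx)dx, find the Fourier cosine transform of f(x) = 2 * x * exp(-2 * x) 2 * (4 - k^2)/(k^2 + 4)^2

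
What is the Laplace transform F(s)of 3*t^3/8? 9/(4*s^4)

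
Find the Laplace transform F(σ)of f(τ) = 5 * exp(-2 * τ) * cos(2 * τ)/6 5 * (σ + 2)/(6 * ((σ + 2)^2 + 4))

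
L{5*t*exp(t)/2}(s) 5/(2*(s - 1)^2)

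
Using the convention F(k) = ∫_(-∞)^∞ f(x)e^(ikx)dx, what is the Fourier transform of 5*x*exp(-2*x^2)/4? 5*sqrt(2)*I*sqrt(pi)*k*exp(-k^2/8)/32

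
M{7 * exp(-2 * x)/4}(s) 7 * gamma(s)/(4 * 2^s)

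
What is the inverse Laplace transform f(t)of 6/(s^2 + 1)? 6*sin(t)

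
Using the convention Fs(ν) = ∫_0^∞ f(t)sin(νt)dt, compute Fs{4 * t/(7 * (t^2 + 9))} 2 * pi * exp(-3 * ν)/7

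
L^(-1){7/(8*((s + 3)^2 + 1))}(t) 7*exp(-3*t)*sin(t)/8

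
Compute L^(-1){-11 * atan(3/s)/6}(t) -11 * sin(3 * t)/(6 * t)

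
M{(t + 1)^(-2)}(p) (-pi*p + pi)/sin(pi*p)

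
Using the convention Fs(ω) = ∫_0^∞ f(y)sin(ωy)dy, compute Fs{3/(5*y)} 3*pi/10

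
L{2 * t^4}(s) 48/s^5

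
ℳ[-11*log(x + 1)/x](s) 11*pi*csc(pi*s)/(s - 1)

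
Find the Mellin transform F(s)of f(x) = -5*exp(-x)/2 -5*gamma(s)/2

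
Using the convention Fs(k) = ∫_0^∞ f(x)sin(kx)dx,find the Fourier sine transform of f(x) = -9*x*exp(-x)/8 -9*k/(4*(k^2 + 1)^2)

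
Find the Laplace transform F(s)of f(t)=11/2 11/(2*s)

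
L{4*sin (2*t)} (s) 8/ (s^2+4)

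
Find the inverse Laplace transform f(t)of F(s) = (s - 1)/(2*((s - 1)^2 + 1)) exp(t)*cos(t)/2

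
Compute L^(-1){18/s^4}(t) 3*t^3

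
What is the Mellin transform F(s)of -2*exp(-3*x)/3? -2*gamma(s)/(3*3^s)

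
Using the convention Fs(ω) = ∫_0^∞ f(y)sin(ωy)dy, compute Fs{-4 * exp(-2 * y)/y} -4 * atan(ω/2)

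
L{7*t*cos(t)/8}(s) 7*(s^2 - 1)/(8*(s^2 + 1)^2)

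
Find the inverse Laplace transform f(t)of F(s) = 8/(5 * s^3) 4 * t^2/5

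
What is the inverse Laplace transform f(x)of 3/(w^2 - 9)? sinh(3 * x)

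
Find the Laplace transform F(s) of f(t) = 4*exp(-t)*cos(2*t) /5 4*(s+1) /(5*((s+1) ^2+4) ) 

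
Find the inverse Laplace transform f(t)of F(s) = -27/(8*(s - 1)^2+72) -9*exp(t)*sin(3*t)/8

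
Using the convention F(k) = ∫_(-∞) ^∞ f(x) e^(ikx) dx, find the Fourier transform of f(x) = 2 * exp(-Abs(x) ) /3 4/(3 * (k^2 + 1) ) 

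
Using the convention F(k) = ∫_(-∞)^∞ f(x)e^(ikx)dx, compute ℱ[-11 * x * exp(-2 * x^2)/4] -11 * sqrt(2) * I * sqrt(pi) * k * exp(-k^2/8)/32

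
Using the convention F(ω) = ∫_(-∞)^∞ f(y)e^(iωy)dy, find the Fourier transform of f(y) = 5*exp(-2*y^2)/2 5*sqrt(2)*sqrt(pi)*exp(-ω^2/8)/4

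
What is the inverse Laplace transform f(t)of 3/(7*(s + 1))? 3*exp(-t)/7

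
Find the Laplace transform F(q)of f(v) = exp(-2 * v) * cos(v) (q + 2)/((q + 2)^2 + 1)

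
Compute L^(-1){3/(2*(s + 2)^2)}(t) 3*t*exp(-2*t)/2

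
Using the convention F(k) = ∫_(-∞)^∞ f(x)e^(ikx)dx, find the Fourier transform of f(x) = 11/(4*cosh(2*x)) 11*pi/(8*cosh(pi*k/4))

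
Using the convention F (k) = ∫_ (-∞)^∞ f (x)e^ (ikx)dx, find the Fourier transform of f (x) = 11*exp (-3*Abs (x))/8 33/ (4*(k^2 + 9))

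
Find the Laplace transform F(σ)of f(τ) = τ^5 120/σ^6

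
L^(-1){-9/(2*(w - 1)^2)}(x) -9*x*exp(x)/2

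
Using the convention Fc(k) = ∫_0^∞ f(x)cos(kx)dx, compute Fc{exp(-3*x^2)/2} sqrt(3)*sqrt(pi)*exp(-k^2/12)/12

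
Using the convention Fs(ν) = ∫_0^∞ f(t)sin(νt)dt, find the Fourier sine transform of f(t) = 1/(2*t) pi/4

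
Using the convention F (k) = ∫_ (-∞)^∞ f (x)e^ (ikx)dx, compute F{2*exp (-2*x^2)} sqrt (2)*sqrt (pi)*exp (-k^2/8)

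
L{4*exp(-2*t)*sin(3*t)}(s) 12/((s + 2)^2 + 9)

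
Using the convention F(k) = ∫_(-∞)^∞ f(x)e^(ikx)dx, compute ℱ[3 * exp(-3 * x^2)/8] sqrt(3) * sqrt(pi) * exp(-k^2/12)/8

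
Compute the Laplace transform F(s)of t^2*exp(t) 2/(s - 1)^3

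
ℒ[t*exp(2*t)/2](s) 1/(2*(s - 2)^2)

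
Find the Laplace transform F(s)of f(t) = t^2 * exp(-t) 2/(s + 1)^3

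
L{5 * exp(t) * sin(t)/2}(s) 5/(2 * ((s - 1)^2 + 1))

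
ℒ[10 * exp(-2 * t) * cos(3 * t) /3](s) 10 * (s + 2) /(3 * ((s + 2) ^2 + 9) ) 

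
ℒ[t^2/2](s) s^(-3)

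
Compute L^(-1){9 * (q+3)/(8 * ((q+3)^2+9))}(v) 9 * exp(-3 * v) * cos(3 * v)/8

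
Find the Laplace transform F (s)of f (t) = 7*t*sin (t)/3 14*s/ (3*(s^2 + 1)^2)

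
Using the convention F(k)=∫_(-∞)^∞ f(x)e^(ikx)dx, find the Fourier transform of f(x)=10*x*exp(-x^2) 5*I*sqrt(pi)*k*exp(-k^2/4)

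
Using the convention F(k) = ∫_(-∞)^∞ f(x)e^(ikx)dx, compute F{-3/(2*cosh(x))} -3*pi/(2*cosh(pi*k/2))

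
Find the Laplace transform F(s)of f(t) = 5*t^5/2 300/s^6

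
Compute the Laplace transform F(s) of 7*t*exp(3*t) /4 7/(4*(s - 3) ^2) 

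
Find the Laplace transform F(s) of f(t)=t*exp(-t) (s + 1) ^(-2) 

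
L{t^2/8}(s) 1/(4 * s^3)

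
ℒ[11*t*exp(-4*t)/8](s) 11/(8*(s + 4)^2)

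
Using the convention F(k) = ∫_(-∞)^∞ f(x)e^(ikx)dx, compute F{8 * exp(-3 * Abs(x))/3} 16/(k^2 + 9)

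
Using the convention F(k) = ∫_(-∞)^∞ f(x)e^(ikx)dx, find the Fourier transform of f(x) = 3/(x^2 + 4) 3*pi*exp(-2*Abs(k))/2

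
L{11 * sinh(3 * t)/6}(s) 11/(2 * (s^2 - 9))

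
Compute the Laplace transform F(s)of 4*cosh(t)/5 4*s/(5*(s^2-1))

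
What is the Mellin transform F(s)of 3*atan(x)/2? -3*pi*sec(pi*s/2)/(4*s)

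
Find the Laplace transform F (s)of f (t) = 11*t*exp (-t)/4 11/ (4*(s + 1)^2)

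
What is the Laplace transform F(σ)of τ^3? 6/σ^4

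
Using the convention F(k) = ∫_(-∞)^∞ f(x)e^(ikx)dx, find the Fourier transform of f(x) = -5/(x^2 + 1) -5*pi*exp(-Abs(k))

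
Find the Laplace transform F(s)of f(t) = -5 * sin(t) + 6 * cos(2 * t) 6 * s/(s^2 + 4)-5/(s^2 + 1)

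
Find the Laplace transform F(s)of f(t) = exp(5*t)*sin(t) 1/((s - 5)^2 + 1)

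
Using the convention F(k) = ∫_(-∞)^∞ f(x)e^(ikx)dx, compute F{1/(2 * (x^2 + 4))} pi * exp(-2 * Abs(k))/4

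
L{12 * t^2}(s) 24/s^3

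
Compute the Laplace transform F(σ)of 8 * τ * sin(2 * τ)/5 32 * σ/(5 * (σ^2 + 4)^2)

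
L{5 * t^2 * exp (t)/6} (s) 5/ (3 * (s - 1)^3)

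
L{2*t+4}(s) 2/s^2+4/s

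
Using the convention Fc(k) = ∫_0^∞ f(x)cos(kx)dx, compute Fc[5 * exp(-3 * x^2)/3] 5 * sqrt(3) * sqrt(pi) * exp(-k^2/12)/18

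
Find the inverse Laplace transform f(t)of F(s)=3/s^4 t^3/2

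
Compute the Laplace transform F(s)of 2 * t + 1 2/s^2 + 1/s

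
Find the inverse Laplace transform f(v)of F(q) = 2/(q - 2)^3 v^2*exp(2*v)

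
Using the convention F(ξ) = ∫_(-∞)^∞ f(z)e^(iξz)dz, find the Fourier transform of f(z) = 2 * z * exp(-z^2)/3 I * sqrt(pi) * ξ * exp(-ξ^2/4)/3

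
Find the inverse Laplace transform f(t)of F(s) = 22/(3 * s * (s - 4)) 11 * exp(2 * t) * sinh(2 * t)/3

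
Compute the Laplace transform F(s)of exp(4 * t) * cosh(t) (s - 4)/((s - 4)^2 - 1)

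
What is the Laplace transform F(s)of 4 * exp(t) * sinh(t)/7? 4/(7 * s * (s - 2))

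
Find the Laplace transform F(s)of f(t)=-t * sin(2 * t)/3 -4 * s/(3 * (s^2+4)^2)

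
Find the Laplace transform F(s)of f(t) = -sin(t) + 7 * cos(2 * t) 7 * s/(s^2 + 4) - 1/(s^2 + 1)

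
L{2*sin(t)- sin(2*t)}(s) 2/(s^2 + 1) - 2/(s^2 + 4)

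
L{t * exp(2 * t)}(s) (s - 2)^(-2)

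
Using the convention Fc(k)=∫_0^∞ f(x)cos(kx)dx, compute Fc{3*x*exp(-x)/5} 3*(1 - k^2)/(5*(k^2 + 1)^2)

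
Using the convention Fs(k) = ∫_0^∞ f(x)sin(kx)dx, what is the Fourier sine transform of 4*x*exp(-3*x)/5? 24*k/(5*(k^2 + 9)^2)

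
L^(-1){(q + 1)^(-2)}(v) v*exp(-v)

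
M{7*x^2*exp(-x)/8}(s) 7*gamma(s + 2)/8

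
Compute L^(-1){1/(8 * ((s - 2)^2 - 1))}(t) exp(2 * t) * sinh(t)/8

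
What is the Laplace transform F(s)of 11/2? 11/(2*s)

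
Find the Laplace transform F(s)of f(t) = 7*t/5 7/(5*s^2)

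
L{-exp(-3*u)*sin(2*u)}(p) -2/((p + 3)^2 + 4)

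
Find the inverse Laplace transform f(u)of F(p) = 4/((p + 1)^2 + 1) 4*exp(-u)*sin(u)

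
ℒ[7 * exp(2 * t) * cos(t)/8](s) 7 * (s - 2)/(8 * ((s - 2)^2 + 1))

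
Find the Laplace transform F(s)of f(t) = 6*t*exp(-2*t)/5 6/(5*(s + 2)^2)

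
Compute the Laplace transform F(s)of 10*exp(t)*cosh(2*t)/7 10*(s - 1)/(7*((s - 1)^2 - 4))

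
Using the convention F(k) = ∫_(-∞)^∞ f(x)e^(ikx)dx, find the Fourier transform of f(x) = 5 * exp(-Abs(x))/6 5/(3 * (k^2 + 1))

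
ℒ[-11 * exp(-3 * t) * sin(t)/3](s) -11/(3 * (s + 3)^2 + 3)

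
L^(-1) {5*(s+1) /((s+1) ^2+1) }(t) 5*exp(-t)*cos(t) 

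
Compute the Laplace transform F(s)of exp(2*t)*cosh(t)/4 (s - 2)/(4*((s - 2)^2 - 1))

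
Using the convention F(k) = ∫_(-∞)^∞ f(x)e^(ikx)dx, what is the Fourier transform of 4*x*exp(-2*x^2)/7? sqrt(2)*I*sqrt(pi)*k*exp(-k^2/8)/14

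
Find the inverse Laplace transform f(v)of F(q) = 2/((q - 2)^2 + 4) exp(2*v)*sin(2*v)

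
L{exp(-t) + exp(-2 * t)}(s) 1/(s + 1) + 1/(s + 2)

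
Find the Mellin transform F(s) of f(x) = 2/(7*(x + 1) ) 2*pi*csc(pi*s) /7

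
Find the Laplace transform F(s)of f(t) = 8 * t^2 16/s^3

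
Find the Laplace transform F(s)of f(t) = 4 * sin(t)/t 4 * atan(1/s)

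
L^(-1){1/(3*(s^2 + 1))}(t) sin(t)/3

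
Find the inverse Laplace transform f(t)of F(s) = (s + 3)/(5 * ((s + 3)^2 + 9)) exp(-3 * t) * cos(3 * t)/5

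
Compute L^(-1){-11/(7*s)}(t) -11/7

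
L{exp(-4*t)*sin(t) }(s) 1/((s + 4) ^2 + 1) 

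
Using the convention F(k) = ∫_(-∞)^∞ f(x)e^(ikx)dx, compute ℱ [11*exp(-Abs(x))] 22/(k^2 + 1)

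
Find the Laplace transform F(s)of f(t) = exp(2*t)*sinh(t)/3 1/(3*((s - 2)^2-1))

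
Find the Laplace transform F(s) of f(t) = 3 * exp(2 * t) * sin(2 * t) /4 3/(2 * ((s - 2) ^2+4) ) 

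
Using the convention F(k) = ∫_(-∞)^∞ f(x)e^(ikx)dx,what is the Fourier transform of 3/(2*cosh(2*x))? 3*pi/(4*cosh(pi*k/4))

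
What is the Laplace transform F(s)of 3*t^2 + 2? 2/s + 6/s^3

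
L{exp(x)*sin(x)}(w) 1/((w - 1)^2 + 1)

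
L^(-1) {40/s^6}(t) t^5/3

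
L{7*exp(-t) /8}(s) 7/(8*(s + 1) ) 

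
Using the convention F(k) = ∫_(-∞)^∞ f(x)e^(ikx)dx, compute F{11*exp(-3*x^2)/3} 11*sqrt(3)*sqrt(pi)*exp(-k^2/12)/9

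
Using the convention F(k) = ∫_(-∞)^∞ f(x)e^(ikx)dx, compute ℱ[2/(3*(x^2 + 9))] 2*pi*exp(-3*Abs(k))/9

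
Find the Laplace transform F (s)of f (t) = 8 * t 8/s^2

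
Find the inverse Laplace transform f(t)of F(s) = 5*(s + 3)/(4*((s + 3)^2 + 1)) 5*exp(-3*t)*cos(t)/4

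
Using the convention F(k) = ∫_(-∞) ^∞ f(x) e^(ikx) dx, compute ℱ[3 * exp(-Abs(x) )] 6/(k^2+1) 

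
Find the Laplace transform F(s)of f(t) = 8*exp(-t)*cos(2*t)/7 8*(s + 1)/(7*((s + 1)^2 + 4))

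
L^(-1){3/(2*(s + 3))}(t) 3*exp(-3*t)/2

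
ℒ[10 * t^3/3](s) 20/s^4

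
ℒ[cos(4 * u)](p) p/(p^2+16)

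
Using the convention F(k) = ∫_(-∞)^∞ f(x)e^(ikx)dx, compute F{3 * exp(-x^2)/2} 3 * sqrt(pi) * exp(-k^2/4)/2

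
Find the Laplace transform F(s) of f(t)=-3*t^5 -360/s^6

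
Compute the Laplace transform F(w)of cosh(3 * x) w/(w^2 - 9)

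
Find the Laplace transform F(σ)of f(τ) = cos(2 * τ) σ/(σ^2 + 4)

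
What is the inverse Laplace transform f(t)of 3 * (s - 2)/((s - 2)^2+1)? 3 * exp(2 * t) * cos(t)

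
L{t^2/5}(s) 2/(5 * s^3)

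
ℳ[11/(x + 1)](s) 11 * pi * csc(pi * s)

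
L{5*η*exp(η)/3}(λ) 5/(3*(λ - 1)^2)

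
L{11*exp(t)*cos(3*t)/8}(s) 11*(s - 1)/(8*((s - 1)^2 + 9))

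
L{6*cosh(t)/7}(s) 6*s/(7*(s^2 - 1))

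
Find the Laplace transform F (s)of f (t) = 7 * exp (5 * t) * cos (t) 7 * (s - 5)/ ( (s - 5)^2 + 1)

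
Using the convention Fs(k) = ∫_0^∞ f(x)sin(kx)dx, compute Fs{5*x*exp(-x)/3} 10*k/(3*(k^2 + 1)^2)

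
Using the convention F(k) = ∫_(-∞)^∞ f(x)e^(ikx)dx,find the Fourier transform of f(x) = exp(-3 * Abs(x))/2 3/(k^2 + 9)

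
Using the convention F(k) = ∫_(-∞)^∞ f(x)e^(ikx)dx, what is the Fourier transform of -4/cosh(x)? -4*pi/cosh(pi*k/2)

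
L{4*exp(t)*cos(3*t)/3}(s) 4*(s - 1)/(3*((s - 1)^2 + 9))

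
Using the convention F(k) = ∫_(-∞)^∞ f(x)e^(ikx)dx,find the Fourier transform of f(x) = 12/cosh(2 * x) 6 * pi/cosh(pi * k/4)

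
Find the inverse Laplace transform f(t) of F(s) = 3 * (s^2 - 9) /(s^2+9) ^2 3 * t * cos(3 * t) 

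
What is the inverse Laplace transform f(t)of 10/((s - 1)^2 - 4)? 5*exp(t)*sinh(2*t)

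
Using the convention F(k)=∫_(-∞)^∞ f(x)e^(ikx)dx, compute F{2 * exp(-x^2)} 2 * sqrt(pi) * exp(-k^2/4)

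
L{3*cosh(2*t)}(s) 3*s/(s^2 - 4)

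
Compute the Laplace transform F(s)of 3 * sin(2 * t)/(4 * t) 3 * atan(2/s)/4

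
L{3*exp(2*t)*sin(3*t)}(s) 9/((s - 2)^2 + 9)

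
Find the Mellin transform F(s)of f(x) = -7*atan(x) 7*pi*sec(pi*s/2)/(2*s)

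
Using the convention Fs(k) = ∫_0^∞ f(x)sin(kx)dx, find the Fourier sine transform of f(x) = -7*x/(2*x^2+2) -7*pi*exp(-k)/4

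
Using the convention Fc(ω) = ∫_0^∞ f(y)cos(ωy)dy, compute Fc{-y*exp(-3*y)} (ω^2 - 9)/(ω^2 + 9)^2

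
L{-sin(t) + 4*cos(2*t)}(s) 4*s/(s^2 + 4)-1/(s^2 + 1)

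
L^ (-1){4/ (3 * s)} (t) 4/3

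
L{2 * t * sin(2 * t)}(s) 8 * s/(s^2 + 4)^2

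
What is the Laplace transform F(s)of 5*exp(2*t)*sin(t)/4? 5/(4*((s - 2)^2 + 1))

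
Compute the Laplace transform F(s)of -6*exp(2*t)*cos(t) 6*(2 - s)/((s - 2)^2 + 1)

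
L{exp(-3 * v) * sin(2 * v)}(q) 2/((q + 3)^2 + 4)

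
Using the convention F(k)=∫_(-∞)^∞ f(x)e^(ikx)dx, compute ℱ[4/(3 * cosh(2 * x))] 2 * pi/(3 * cosh(pi * k/4))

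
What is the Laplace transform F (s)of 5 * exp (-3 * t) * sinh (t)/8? 5/ (8 * ( (s + 3)^2-1))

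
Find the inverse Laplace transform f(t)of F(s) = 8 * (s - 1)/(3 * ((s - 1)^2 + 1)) 8 * exp(t) * cos(t)/3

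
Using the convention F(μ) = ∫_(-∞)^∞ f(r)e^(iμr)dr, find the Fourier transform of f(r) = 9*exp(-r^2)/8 9*sqrt(pi)*exp(-μ^2/4)/8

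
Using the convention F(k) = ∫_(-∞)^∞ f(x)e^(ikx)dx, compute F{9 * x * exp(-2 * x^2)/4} 9 * sqrt(2) * I * sqrt(pi) * k * exp(-k^2/8)/32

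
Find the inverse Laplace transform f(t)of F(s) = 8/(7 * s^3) 4 * t^2/7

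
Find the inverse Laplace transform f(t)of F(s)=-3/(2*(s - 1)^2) -3*t*exp(t)/2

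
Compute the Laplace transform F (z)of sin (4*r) 4/ (z^2 + 16)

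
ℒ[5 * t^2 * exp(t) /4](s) 5/(2 * (s - 1) ^3) 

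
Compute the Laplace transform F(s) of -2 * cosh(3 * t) -2 * s/(s^2-9) 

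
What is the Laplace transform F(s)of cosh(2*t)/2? s/(2*(s^2 - 4))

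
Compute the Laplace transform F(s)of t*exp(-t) (s+1)^(-2)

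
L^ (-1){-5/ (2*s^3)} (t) -5*t^2/4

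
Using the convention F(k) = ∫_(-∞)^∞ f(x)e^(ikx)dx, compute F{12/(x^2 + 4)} 6*pi*exp(-2*Abs(k))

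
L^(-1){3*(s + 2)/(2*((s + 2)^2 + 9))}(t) 3*exp(-2*t)*cos(3*t)/2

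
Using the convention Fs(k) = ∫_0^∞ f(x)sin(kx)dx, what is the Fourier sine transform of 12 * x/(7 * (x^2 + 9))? 6 * pi * exp(-3 * k)/7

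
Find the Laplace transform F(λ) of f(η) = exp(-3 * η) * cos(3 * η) (λ + 3) /((λ + 3) ^2 + 9) 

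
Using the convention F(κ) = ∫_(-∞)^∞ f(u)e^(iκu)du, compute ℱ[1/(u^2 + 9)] pi*exp(-3*Abs(κ))/3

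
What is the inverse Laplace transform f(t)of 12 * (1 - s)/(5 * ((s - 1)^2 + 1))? -12 * exp(t) * cos(t)/5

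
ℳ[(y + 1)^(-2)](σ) (-pi*σ + pi)/sin(pi*σ)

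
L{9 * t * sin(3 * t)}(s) 54 * s/(s^2+9)^2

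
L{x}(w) w^(-2)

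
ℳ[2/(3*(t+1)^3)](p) pi*(p - 2)*(p - 1)/(3*sin(pi*p))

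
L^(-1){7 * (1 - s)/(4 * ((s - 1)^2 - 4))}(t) -7 * exp(t) * cosh(2 * t)/4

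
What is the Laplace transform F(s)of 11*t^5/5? 264/s^6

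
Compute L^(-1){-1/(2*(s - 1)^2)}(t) -t*exp(t)/2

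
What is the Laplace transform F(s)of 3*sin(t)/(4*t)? 3*atan(1/s)/4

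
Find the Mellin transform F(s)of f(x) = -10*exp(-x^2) -5*gamma(s/2)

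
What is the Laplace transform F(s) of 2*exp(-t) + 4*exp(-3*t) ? 2/(s + 1) + 4/(s + 3) 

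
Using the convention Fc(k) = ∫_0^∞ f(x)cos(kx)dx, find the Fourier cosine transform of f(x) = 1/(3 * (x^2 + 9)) pi * exp(-3 * k)/18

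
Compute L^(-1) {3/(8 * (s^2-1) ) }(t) 3 * sinh(t) /8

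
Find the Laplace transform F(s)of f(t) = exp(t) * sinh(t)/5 1/(5 * s * (s - 2))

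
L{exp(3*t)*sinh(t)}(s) 1/((s - 3)^2-1)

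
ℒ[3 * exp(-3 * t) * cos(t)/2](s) 3 * (s+3)/(2 * ((s+3)^2+1))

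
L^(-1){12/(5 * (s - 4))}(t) 12 * exp(4 * t)/5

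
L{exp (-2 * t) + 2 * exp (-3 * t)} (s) 2/ (s + 3) + 1/ (s + 2)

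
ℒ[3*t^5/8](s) 45/s^6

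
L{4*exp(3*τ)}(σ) 4/(σ - 3)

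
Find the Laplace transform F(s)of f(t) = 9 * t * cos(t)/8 9 * (s^2 - 1)/(8 * (s^2 + 1)^2)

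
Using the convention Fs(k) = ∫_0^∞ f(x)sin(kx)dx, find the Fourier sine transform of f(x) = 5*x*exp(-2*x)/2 10*k/(k^2+4)^2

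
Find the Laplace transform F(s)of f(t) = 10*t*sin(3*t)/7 60*s/(7*(s^2 + 9)^2)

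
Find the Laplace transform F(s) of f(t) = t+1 s^(-2)+1/s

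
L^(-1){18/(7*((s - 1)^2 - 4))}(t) 9*exp(t)*sinh(2*t)/7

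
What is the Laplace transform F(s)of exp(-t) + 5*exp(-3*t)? 5/(s + 3) + 1/(s + 1)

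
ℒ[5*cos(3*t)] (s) 5*s/(s^2 + 9)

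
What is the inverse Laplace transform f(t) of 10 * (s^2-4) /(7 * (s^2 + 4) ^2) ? 10 * t * cos(2 * t) /7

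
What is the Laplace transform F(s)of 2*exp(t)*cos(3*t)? 2*(s - 1)/((s - 1)^2 + 9)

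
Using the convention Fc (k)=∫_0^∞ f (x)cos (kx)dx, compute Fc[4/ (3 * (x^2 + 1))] 2 * pi * exp (-k)/3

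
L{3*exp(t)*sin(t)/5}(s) 3/(5*((s - 1)^2 + 1))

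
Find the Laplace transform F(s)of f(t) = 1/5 1/(5*s)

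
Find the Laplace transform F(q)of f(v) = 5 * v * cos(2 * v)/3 5 * (q^2 - 4)/(3 * (q^2 + 4)^2)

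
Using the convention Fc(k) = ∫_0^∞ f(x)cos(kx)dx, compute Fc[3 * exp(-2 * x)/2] 3/(k^2 + 4)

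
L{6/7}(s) 6/(7*s)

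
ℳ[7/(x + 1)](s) 7 * pi * csc(pi * s)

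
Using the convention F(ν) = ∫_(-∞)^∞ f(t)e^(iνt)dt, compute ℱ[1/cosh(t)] pi/cosh(pi*ν/2)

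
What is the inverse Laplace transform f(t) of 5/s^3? 5*t^2/2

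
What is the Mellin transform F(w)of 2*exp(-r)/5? 2*gamma(w)/5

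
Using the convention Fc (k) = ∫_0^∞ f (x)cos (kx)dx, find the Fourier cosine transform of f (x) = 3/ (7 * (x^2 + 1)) 3 * pi * exp (-k)/14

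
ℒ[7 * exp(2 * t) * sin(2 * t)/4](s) 7/(2 * ((s - 2)^2 + 4))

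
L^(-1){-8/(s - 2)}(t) -8 * exp(2 * t)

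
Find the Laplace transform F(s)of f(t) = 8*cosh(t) 8*s/(s^2-1)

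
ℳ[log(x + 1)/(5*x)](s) -pi*csc(pi*s)/(5*s - 5)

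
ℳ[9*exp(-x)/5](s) 9*gamma(s)/5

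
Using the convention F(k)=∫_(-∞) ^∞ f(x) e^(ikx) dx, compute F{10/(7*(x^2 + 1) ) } 10*pi*exp(-Abs(k) ) /7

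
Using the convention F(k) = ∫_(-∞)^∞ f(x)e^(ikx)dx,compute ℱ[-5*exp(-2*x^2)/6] -5*sqrt(2)*sqrt(pi)*exp(-k^2/8)/12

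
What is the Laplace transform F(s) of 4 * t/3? 4/(3 * s^2) 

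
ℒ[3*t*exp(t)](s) 3/(s - 1)^2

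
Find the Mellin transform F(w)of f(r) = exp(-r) gamma(w)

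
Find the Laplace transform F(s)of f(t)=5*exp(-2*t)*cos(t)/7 5*(s + 2)/(7*((s + 2)^2 + 1))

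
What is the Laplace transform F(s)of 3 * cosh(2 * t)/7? 3 * s/(7 * (s^2 - 4))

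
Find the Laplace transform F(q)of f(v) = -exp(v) -1/(q - 1)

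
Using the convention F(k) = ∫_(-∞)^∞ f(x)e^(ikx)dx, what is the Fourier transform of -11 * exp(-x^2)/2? -11 * sqrt(pi) * exp(-k^2/4)/2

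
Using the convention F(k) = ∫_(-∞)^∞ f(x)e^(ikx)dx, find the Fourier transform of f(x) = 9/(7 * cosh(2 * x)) 9 * pi/(14 * cosh(pi * k/4))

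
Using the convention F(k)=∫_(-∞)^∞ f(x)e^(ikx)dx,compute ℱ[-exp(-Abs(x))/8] -1/(4*k^2 + 4)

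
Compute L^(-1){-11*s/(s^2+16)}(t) -11*cos(4*t)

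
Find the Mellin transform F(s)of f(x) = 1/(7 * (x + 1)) pi * csc(pi * s)/7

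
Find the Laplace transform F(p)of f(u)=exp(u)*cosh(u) (p - 1)/(p*(p - 2))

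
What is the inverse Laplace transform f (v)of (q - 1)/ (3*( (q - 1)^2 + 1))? exp (v)*cos (v)/3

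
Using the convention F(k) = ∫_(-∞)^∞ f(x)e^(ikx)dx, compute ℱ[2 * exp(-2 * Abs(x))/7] 8/(7 * (k^2 + 4))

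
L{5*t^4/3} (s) 40/s^5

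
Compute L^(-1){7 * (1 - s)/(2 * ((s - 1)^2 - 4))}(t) -7 * exp(t) * cosh(2 * t)/2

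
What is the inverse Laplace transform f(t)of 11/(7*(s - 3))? 11*exp(3*t)/7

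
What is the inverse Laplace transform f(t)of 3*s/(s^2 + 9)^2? t*sin(3*t)/2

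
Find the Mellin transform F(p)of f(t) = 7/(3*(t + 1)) 7*pi*csc(pi*p)/3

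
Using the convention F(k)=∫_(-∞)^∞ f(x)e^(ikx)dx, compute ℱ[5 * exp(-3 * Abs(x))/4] 15/(2 * (k^2+9))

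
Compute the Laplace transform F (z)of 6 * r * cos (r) 6 * (z^2 - 1)/ (z^2 + 1)^2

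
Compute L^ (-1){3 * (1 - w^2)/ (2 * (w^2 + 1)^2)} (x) -3 * x * cos (x)/2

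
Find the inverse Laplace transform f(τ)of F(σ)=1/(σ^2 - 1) sinh(τ)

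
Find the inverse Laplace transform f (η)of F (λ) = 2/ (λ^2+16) sin (4 * η)/2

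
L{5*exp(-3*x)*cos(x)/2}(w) 5*(w + 3)/(2*((w + 3)^2 + 1))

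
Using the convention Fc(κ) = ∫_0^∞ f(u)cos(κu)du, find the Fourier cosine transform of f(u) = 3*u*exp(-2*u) 3*(4 - κ^2)/(κ^2+4)^2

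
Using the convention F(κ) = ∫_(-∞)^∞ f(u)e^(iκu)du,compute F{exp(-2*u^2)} sqrt(2)*sqrt(pi)*exp(-κ^2/8)/2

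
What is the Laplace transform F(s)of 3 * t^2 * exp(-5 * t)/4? 3/(2 * (s+5)^3)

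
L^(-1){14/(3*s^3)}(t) 7*t^2/3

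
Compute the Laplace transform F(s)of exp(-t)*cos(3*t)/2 (s+1)/(2*((s+1)^2+9))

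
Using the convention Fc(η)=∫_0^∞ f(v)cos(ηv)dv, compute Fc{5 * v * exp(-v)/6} 5 * (1 - η^2)/(6 * (η^2 + 1)^2)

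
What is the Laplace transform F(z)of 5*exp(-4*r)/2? 5/(2*(z + 4))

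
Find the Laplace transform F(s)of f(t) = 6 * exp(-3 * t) 6/(s+3)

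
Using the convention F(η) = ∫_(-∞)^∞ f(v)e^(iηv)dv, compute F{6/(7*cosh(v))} 6*pi/(7*cosh(pi*η/2))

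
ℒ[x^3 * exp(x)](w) 6/(w - 1)^4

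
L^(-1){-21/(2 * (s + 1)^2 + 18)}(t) -7 * exp(-t) * sin(3 * t)/2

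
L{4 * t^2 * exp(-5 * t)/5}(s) 8/(5 * (s + 5)^3)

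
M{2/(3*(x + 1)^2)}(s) -2*pi*(s - 1)/(3*sin(pi*s))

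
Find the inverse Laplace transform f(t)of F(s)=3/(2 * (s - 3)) 3 * exp(3 * t)/2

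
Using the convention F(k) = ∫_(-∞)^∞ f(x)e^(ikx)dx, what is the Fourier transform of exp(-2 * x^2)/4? sqrt(2) * sqrt(pi) * exp(-k^2/8)/8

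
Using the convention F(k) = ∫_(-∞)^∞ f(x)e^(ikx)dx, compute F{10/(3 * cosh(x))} 10 * pi/(3 * cosh(pi * k/2))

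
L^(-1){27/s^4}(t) 9*t^3/2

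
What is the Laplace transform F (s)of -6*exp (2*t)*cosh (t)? 6*(2 - s)/ ( (s - 2)^2 - 1)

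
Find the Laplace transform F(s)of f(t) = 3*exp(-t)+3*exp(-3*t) 3/(s+1)+3/(s+3)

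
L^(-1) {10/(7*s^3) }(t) 5*t^2/7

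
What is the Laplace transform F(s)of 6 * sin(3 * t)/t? 6 * atan(3/s)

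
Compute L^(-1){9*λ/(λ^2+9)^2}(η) 3*η*sin(3*η)/2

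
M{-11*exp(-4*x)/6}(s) -11*gamma(s)/(6*2^(2*s))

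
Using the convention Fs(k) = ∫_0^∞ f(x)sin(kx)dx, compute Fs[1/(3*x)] pi/6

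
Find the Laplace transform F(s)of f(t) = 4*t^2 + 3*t 8/s^3 + 3/s^2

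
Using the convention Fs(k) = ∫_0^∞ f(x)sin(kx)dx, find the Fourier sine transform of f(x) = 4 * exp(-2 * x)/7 4 * k/(7 * (k^2 + 4))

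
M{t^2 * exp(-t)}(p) gamma(p+2)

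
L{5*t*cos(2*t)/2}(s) 5*(s^2 - 4)/(2*(s^2 + 4)^2)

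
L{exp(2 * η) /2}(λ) 1/(2 * (λ - 2) ) 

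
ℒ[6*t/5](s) 6/(5*s^2) 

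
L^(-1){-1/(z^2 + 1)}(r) -sin(r)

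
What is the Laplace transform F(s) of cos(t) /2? s/(2*(s^2 + 1) ) 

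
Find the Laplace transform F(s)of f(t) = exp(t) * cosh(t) (s - 1)/(s * (s - 2))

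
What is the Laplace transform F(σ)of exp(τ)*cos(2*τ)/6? (σ - 1)/(6*((σ - 1)^2+4))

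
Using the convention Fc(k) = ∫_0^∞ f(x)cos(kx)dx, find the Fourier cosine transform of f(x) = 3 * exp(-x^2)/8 3 * sqrt(pi) * exp(-k^2/4)/16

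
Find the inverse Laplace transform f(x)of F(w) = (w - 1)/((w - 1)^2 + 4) exp(x) * cos(2 * x)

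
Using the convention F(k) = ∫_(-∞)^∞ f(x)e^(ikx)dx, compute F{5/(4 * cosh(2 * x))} 5 * pi/(8 * cosh(pi * k/4))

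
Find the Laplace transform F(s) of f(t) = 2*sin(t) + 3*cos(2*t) 2/(s^2 + 1) + 3*s/(s^2 + 4) 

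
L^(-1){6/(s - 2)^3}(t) 3*t^2*exp(2*t)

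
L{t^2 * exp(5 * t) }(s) 2/(s - 5) ^3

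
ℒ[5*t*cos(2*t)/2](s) 5*(s^2-4)/(2*(s^2 + 4)^2)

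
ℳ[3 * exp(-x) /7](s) 3 * gamma(s) /7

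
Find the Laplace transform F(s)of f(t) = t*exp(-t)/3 1/(3*(s + 1)^2)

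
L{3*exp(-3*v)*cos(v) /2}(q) 3*(q + 3) /(2*((q + 3) ^2 + 1) ) 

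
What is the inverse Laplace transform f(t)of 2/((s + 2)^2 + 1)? 2*exp(-2*t)*sin(t)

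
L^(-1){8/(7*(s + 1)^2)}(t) 8*t*exp(-t)/7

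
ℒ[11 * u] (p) 11/p^2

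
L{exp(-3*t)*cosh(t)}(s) (s+3)/((s+3)^2 - 1)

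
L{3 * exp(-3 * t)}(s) 3/(s + 3)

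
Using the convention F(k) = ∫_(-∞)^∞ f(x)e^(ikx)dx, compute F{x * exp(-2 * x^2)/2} sqrt(2) * I * sqrt(pi) * k * exp(-k^2/8)/16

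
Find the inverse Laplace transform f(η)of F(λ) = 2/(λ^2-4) sinh(2*η)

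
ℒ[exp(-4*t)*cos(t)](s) (s + 4)/((s + 4)^2 + 1)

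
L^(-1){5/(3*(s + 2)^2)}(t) 5*t*exp(-2*t)/3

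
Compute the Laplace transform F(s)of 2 2/s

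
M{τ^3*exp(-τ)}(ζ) gamma(ζ + 3)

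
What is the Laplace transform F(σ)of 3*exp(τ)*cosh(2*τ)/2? 3*(σ - 1)/(2*((σ - 1)^2 - 4))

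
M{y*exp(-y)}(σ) gamma(σ + 1)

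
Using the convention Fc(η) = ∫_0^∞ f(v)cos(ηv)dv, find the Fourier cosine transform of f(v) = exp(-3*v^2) sqrt(3)*sqrt(pi)*exp(-η^2/12)/6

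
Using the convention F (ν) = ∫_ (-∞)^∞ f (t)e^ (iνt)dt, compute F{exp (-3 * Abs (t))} 6/ (ν^2 + 9)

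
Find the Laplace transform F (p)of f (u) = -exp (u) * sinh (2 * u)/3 -2/ (3 * (p - 1)^2-12)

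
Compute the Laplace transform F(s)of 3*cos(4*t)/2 3*s/(2*(s^2 + 16))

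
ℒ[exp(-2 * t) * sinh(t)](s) 1/((s + 2) ^2 - 1) 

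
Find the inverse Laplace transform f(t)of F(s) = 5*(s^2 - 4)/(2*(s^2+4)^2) 5*t*cos(2*t)/2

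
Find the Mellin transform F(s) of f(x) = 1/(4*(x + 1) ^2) (-pi*s + pi) /(4*sin(pi*s) ) 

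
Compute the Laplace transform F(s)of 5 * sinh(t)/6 5/(6 * (s^2 - 1))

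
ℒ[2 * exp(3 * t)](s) 2/(s - 3)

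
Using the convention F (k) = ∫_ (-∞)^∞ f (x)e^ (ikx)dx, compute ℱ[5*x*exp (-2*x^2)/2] 5*sqrt (2)*I*sqrt (pi)*k*exp (-k^2/8)/16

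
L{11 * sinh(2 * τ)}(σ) 22/(σ^2 - 4)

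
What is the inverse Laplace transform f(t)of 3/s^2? 3*t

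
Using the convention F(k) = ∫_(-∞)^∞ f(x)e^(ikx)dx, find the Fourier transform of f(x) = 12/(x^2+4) 6 * pi * exp(-2 * Abs(k))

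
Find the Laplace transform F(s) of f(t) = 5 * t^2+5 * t 10/s^3+5/s^2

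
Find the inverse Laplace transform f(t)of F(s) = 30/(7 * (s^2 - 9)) 10 * sinh(3 * t)/7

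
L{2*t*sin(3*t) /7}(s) 12*s/(7*(s^2 + 9) ^2) 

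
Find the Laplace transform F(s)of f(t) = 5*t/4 5/(4*s^2)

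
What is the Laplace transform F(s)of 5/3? 5/(3 * s)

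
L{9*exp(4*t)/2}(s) 9/(2*(s - 4))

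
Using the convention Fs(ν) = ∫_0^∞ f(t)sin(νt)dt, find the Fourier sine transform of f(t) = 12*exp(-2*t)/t 12*atan(ν/2)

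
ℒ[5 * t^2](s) 10/s^3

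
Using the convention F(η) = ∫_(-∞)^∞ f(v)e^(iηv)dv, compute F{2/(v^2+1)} 2*pi*exp(-Abs(η))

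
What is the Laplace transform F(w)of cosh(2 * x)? w/(w^2 - 4)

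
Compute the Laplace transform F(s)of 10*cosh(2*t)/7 10*s/(7*(s^2 - 4))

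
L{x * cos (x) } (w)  (w^2 - 1) / (w^2 + 1) ^2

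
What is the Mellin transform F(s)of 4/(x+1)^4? 2 * gamma(s) * gamma(4 - s)/3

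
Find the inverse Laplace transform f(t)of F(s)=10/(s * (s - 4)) 5 * exp(2 * t) * sinh(2 * t)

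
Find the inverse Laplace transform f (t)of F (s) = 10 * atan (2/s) 10 * sin (2 * t)/t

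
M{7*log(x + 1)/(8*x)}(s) -7*pi*csc(pi*s)/(8*s - 8)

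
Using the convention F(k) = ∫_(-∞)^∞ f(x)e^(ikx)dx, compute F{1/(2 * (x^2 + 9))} pi * exp(-3 * Abs(k))/6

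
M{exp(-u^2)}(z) gamma(z/2)/2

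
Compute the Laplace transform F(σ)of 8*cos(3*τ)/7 8*σ/(7*(σ^2 + 9))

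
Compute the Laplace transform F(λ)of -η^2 -2/λ^3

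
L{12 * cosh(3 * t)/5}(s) 12 * s/(5 * (s^2-9))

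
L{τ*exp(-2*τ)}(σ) (σ + 2)^(-2)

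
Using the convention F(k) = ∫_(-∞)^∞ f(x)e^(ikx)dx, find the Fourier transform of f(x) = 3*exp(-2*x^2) 3*sqrt(2)*sqrt(pi)*exp(-k^2/8)/2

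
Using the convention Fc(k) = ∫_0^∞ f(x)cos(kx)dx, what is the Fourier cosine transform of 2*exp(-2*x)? 4/(k^2+4)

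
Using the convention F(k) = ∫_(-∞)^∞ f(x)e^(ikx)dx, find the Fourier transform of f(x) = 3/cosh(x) 3*pi/cosh(pi*k/2)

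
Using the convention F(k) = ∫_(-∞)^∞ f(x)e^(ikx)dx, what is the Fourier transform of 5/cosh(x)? 5*pi/cosh(pi*k/2)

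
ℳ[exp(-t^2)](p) gamma(p/2) /2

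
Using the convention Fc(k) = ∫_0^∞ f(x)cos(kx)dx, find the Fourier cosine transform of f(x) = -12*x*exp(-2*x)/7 12*(k^2 - 4)/(7*(k^2 + 4)^2)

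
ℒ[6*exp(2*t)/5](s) 6/(5*(s - 2))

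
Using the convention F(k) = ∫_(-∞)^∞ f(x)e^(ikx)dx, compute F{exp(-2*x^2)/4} sqrt(2)*sqrt(pi)*exp(-k^2/8)/8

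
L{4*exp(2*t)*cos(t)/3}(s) 4*(s - 2)/(3*((s - 2)^2 + 1))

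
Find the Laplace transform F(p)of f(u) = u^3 6/p^4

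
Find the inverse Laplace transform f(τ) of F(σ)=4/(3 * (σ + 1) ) 4 * exp(-τ) /3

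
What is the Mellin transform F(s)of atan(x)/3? -pi*sec(pi*s/2)/(6*s)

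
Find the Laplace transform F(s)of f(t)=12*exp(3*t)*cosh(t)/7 12*(s - 3)/(7*((s - 3)^2 - 1))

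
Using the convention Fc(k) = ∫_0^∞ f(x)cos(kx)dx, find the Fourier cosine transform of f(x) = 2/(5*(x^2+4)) pi*exp(-2*k)/10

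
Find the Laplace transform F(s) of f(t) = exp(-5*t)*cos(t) (s + 5) /((s + 5) ^2 + 1) 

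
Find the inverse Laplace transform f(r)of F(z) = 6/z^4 r^3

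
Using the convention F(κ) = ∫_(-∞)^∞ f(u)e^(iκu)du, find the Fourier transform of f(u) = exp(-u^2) sqrt(pi)*exp(-κ^2/4)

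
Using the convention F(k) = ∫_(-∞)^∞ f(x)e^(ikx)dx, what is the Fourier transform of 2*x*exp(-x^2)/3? I*sqrt(pi)*k*exp(-k^2/4)/3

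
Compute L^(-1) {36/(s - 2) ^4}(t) 6 * t^3 * exp(2 * t) 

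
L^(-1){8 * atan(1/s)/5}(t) 8 * sin(t)/(5 * t)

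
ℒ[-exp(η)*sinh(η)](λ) -1/(λ*(λ - 2))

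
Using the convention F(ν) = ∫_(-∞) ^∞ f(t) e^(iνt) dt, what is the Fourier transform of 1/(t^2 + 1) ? pi*exp(-Abs(ν) ) 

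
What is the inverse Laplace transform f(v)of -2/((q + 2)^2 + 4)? -exp(-2 * v) * sin(2 * v)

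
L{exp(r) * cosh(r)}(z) (z - 1)/(z * (z - 2))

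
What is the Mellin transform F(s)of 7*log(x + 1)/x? -7*pi*csc(pi*s)/(s - 1)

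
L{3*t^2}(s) 6/s^3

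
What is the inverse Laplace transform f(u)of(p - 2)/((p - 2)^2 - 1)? exp(2*u)*cosh(u)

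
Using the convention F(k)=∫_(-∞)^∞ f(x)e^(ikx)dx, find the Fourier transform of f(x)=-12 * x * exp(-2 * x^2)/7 -3 * sqrt(2) * I * sqrt(pi) * k * exp(-k^2/8)/14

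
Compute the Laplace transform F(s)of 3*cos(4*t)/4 3*s/(4*(s^2+16))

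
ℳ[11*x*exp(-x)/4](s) 11*gamma(s+1)/4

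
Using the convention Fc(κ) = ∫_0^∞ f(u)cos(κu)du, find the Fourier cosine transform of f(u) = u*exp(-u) (1 - κ^2)/(κ^2 + 1)^2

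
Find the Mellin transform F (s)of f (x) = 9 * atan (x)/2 -9 * pi * sec (pi * s/2)/ (4 * s)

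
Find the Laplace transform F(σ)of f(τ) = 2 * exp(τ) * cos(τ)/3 2 * (σ - 1)/(3 * ((σ - 1)^2 + 1))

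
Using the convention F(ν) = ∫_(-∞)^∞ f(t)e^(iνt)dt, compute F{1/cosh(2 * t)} pi/(2 * cosh(pi * ν/4))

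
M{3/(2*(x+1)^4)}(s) gamma(s)*gamma(4 - s)/4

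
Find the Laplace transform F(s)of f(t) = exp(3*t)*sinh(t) 1/((s - 3)^2 - 1)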